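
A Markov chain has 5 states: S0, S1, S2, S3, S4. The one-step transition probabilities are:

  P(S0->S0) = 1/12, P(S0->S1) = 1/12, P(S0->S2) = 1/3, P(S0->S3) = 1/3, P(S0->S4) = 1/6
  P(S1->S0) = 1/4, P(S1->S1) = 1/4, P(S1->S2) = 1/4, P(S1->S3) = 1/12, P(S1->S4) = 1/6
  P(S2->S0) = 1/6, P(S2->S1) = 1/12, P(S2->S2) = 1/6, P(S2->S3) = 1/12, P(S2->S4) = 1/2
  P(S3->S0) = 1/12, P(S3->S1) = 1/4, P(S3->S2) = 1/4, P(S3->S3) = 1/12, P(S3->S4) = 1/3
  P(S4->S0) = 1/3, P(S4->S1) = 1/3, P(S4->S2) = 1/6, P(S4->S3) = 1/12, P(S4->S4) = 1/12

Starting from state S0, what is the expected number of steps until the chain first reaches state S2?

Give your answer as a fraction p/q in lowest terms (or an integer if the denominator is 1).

Answer: 12636/3421

Derivation:
Let h_i = expected steps to first reach S2 from state i.
Boundary: h_S2 = 0.
First-step equations for the other states:
  h_S0 = 1 + 1/12*h_S0 + 1/12*h_S1 + 1/3*h_S2 + 1/3*h_S3 + 1/6*h_S4
  h_S1 = 1 + 1/4*h_S0 + 1/4*h_S1 + 1/4*h_S2 + 1/12*h_S3 + 1/6*h_S4
  h_S3 = 1 + 1/12*h_S0 + 1/4*h_S1 + 1/4*h_S2 + 1/12*h_S3 + 1/3*h_S4
  h_S4 = 1 + 1/3*h_S0 + 1/3*h_S1 + 1/6*h_S2 + 1/12*h_S3 + 1/12*h_S4

Substituting h_S2 = 0 and rearranging gives the linear system (I - Q) h = 1:
  [11/12, -1/12, -1/3, -1/6] . (h_S0, h_S1, h_S3, h_S4) = 1
  [-1/4, 3/4, -1/12, -1/6] . (h_S0, h_S1, h_S3, h_S4) = 1
  [-1/12, -1/4, 11/12, -1/3] . (h_S0, h_S1, h_S3, h_S4) = 1
  [-1/3, -1/3, -1/12, 11/12] . (h_S0, h_S1, h_S3, h_S4) = 1

Solving yields:
  h_S0 = 12636/3421
  h_S1 = 13536/3421
  h_S3 = 13848/3421
  h_S4 = 14508/3421

Starting state is S0, so the expected hitting time is h_S0 = 12636/3421.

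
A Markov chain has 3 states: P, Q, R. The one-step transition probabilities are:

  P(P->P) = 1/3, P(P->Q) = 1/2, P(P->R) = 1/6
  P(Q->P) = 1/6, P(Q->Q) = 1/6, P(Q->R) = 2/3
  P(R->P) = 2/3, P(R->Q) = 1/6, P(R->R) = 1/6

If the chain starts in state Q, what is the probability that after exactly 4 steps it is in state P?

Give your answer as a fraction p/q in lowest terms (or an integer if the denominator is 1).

Computing P^4 by repeated multiplication:
P^1 =
  P: [1/3, 1/2, 1/6]
  Q: [1/6, 1/6, 2/3]
  R: [2/3, 1/6, 1/6]
P^2 =
  P: [11/36, 5/18, 5/12]
  Q: [19/36, 2/9, 1/4]
  R: [13/36, 7/18, 1/4]
P^3 =
  P: [23/54, 29/108, 11/36]
  Q: [41/108, 37/108, 5/18]
  R: [19/54, 31/108, 13/36]
P^4 =
  P: [253/648, 25/81, 65/216]
  Q: [239/648, 95/324, 73/216]
  R: [263/648, 23/81, 67/216]

(P^4)[Q -> P] = 239/648

Answer: 239/648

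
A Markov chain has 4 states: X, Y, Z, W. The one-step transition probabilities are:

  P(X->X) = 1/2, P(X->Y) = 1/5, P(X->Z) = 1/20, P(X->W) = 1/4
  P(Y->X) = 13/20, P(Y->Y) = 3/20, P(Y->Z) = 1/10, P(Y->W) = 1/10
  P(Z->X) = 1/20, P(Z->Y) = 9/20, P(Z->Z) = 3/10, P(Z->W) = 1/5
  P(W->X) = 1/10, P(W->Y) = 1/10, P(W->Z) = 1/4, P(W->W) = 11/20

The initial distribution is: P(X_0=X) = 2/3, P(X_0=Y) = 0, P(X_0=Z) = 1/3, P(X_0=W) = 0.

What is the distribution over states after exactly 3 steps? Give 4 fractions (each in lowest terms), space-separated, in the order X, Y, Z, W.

Propagating the distribution step by step (d_{t+1} = d_t * P):
d_0 = (X=2/3, Y=0, Z=1/3, W=0)
  d_1[X] = 2/3*1/2 + 0*13/20 + 1/3*1/20 + 0*1/10 = 7/20
  d_1[Y] = 2/3*1/5 + 0*3/20 + 1/3*9/20 + 0*1/10 = 17/60
  d_1[Z] = 2/3*1/20 + 0*1/10 + 1/3*3/10 + 0*1/4 = 2/15
  d_1[W] = 2/3*1/4 + 0*1/10 + 1/3*1/5 + 0*11/20 = 7/30
d_1 = (X=7/20, Y=17/60, Z=2/15, W=7/30)
  d_2[X] = 7/20*1/2 + 17/60*13/20 + 2/15*1/20 + 7/30*1/10 = 467/1200
  d_2[Y] = 7/20*1/5 + 17/60*3/20 + 2/15*9/20 + 7/30*1/10 = 47/240
  d_2[Z] = 7/20*1/20 + 17/60*1/10 + 2/15*3/10 + 7/30*1/4 = 173/1200
  d_2[W] = 7/20*1/4 + 17/60*1/10 + 2/15*1/5 + 7/30*11/20 = 13/48
d_2 = (X=467/1200, Y=47/240, Z=173/1200, W=13/48)
  d_3[X] = 467/1200*1/2 + 47/240*13/20 + 173/1200*1/20 + 13/48*1/10 = 2137/6000
  d_3[Y] = 467/1200*1/5 + 47/240*3/20 + 173/1200*9/20 + 13/48*1/10 = 239/1200
  d_3[Z] = 467/1200*1/20 + 47/240*1/10 + 173/1200*3/10 + 13/48*1/4 = 3/20
  d_3[W] = 467/1200*1/4 + 47/240*1/10 + 173/1200*1/5 + 13/48*11/20 = 221/750
d_3 = (X=2137/6000, Y=239/1200, Z=3/20, W=221/750)

Answer: 2137/6000 239/1200 3/20 221/750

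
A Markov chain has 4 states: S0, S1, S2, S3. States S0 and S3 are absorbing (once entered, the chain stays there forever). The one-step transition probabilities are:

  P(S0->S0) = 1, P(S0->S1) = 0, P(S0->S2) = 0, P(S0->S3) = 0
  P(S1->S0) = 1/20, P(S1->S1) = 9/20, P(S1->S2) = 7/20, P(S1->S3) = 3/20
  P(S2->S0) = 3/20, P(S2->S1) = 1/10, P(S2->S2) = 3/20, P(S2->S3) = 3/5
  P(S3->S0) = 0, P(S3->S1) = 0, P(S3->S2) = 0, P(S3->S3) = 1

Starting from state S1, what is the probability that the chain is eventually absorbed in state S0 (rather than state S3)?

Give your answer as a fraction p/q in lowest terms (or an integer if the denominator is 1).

Answer: 38/173

Derivation:
Let a_i = P(absorbed in S0 | start in state i).
Boundary conditions: a_S0 = 1, a_S3 = 0.
For each transient state i, a_i = sum_j P(i->j) * a_j:
  a_S1 = 1/20*a_S0 + 9/20*a_S1 + 7/20*a_S2 + 3/20*a_S3
  a_S2 = 3/20*a_S0 + 1/10*a_S1 + 3/20*a_S2 + 3/5*a_S3

Substituting a_S0 = 1 and a_S3 = 0, rearrange to (I - Q) a = r where r[i] = P(i -> S0):
  [11/20, -7/20] . (a_S1, a_S2) = 1/20
  [-1/10, 17/20] . (a_S1, a_S2) = 3/20

Solving yields:
  a_S1 = 38/173
  a_S2 = 35/173

Starting state is S1, so the absorption probability is a_S1 = 38/173.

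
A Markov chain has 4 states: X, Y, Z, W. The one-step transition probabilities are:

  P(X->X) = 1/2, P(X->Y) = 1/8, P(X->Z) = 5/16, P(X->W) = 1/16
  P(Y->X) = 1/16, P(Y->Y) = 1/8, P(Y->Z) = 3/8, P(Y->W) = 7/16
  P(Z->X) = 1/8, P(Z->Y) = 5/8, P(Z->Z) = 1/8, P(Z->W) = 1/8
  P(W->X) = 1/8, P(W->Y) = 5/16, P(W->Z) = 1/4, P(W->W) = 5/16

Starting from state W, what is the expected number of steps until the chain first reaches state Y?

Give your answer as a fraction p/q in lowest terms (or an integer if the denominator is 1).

Answer: 480/167

Derivation:
Let h_i = expected steps to first reach Y from state i.
Boundary: h_Y = 0.
First-step equations for the other states:
  h_X = 1 + 1/2*h_X + 1/8*h_Y + 5/16*h_Z + 1/16*h_W
  h_Z = 1 + 1/8*h_X + 5/8*h_Y + 1/8*h_Z + 1/8*h_W
  h_W = 1 + 1/8*h_X + 5/16*h_Y + 1/4*h_Z + 5/16*h_W

Substituting h_Y = 0 and rearranging gives the linear system (I - Q) h = 1:
  [1/2, -5/16, -1/16] . (h_X, h_Z, h_W) = 1
  [-1/8, 7/8, -1/8] . (h_X, h_Z, h_W) = 1
  [-1/8, -1/4, 11/16] . (h_X, h_Z, h_W) = 1

Solving yields:
  h_X = 1832/501
  h_Z = 1040/501
  h_W = 480/167

Starting state is W, so the expected hitting time is h_W = 480/167.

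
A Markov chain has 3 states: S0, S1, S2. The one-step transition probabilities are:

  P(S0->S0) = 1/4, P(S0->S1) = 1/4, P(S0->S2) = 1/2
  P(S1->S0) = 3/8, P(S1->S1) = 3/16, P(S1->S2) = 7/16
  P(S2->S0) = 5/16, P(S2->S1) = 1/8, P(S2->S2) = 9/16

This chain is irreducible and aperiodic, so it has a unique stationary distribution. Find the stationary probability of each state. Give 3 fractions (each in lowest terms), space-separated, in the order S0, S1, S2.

Answer: 7/23 4/23 12/23

Derivation:
The stationary distribution satisfies pi = pi * P, i.e.:
  pi_S0 = 1/4*pi_S0 + 3/8*pi_S1 + 5/16*pi_S2
  pi_S1 = 1/4*pi_S0 + 3/16*pi_S1 + 1/8*pi_S2
  pi_S2 = 1/2*pi_S0 + 7/16*pi_S1 + 9/16*pi_S2
with normalization: pi_S0 + pi_S1 + pi_S2 = 1.

Using the first 2 balance equations plus normalization, the linear system A*pi = b is:
  [-3/4, 3/8, 5/16] . pi = 0
  [1/4, -13/16, 1/8] . pi = 0
  [1, 1, 1] . pi = 1

Solving yields:
  pi_S0 = 7/23
  pi_S1 = 4/23
  pi_S2 = 12/23

Verification (pi * P):
  7/23*1/4 + 4/23*3/8 + 12/23*5/16 = 7/23 = pi_S0  (ok)
  7/23*1/4 + 4/23*3/16 + 12/23*1/8 = 4/23 = pi_S1  (ok)
  7/23*1/2 + 4/23*7/16 + 12/23*9/16 = 12/23 = pi_S2  (ok)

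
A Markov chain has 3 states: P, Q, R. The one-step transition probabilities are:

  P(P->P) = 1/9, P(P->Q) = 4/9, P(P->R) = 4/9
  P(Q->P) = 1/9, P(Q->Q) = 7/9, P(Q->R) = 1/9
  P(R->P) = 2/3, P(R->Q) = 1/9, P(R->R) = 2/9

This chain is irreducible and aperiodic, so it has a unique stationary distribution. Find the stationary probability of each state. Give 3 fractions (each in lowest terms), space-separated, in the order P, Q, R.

Answer: 13/57 32/57 4/19

Derivation:
The stationary distribution satisfies pi = pi * P, i.e.:
  pi_P = 1/9*pi_P + 1/9*pi_Q + 2/3*pi_R
  pi_Q = 4/9*pi_P + 7/9*pi_Q + 1/9*pi_R
  pi_R = 4/9*pi_P + 1/9*pi_Q + 2/9*pi_R
with normalization: pi_P + pi_Q + pi_R = 1.

Using the first 2 balance equations plus normalization, the linear system A*pi = b is:
  [-8/9, 1/9, 2/3] . pi = 0
  [4/9, -2/9, 1/9] . pi = 0
  [1, 1, 1] . pi = 1

Solving yields:
  pi_P = 13/57
  pi_Q = 32/57
  pi_R = 4/19

Verification (pi * P):
  13/57*1/9 + 32/57*1/9 + 4/19*2/3 = 13/57 = pi_P  (ok)
  13/57*4/9 + 32/57*7/9 + 4/19*1/9 = 32/57 = pi_Q  (ok)
  13/57*4/9 + 32/57*1/9 + 4/19*2/9 = 4/19 = pi_R  (ok)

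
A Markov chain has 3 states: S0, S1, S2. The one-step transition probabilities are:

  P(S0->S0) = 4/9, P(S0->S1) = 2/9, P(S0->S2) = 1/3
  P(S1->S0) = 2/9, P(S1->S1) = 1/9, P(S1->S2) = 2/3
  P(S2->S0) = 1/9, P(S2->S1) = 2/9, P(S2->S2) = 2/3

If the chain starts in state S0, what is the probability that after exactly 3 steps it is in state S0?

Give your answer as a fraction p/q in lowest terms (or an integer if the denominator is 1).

Answer: 166/729

Derivation:
Computing P^3 by repeated multiplication:
P^1 =
  S0: [4/9, 2/9, 1/3]
  S1: [2/9, 1/9, 2/3]
  S2: [1/9, 2/9, 2/3]
P^2 =
  S0: [23/81, 16/81, 14/27]
  S1: [16/81, 17/81, 16/27]
  S2: [14/81, 16/81, 17/27]
P^3 =
  S0: [166/729, 146/729, 139/243]
  S1: [146/729, 145/729, 146/243]
  S2: [139/729, 146/729, 148/243]

(P^3)[S0 -> S0] = 166/729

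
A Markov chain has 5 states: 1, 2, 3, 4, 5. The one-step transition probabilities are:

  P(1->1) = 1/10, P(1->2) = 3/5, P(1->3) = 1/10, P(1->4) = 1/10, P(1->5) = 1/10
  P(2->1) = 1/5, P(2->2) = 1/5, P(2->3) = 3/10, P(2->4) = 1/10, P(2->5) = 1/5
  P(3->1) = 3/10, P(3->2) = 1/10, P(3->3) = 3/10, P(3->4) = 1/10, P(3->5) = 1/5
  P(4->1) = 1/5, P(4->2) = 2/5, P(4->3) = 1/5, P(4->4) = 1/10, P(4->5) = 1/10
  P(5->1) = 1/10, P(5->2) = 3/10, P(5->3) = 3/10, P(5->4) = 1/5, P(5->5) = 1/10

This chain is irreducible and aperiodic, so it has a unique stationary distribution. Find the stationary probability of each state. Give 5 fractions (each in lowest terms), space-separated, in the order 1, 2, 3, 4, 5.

Answer: 2350/12331 188/649 3087/12331 1423/12331 1899/12331

Derivation:
The stationary distribution satisfies pi = pi * P, i.e.:
  pi_1 = 1/10*pi_1 + 1/5*pi_2 + 3/10*pi_3 + 1/5*pi_4 + 1/10*pi_5
  pi_2 = 3/5*pi_1 + 1/5*pi_2 + 1/10*pi_3 + 2/5*pi_4 + 3/10*pi_5
  pi_3 = 1/10*pi_1 + 3/10*pi_2 + 3/10*pi_3 + 1/5*pi_4 + 3/10*pi_5
  pi_4 = 1/10*pi_1 + 1/10*pi_2 + 1/10*pi_3 + 1/10*pi_4 + 1/5*pi_5
  pi_5 = 1/10*pi_1 + 1/5*pi_2 + 1/5*pi_3 + 1/10*pi_4 + 1/10*pi_5
with normalization: pi_1 + pi_2 + pi_3 + pi_4 + pi_5 = 1.

Using the first 4 balance equations plus normalization, the linear system A*pi = b is:
  [-9/10, 1/5, 3/10, 1/5, 1/10] . pi = 0
  [3/5, -4/5, 1/10, 2/5, 3/10] . pi = 0
  [1/10, 3/10, -7/10, 1/5, 3/10] . pi = 0
  [1/10, 1/10, 1/10, -9/10, 1/5] . pi = 0
  [1, 1, 1, 1, 1] . pi = 1

Solving yields:
  pi_1 = 2350/12331
  pi_2 = 188/649
  pi_3 = 3087/12331
  pi_4 = 1423/12331
  pi_5 = 1899/12331

Verification (pi * P):
  2350/12331*1/10 + 188/649*1/5 + 3087/12331*3/10 + 1423/12331*1/5 + 1899/12331*1/10 = 2350/12331 = pi_1  (ok)
  2350/12331*3/5 + 188/649*1/5 + 3087/12331*1/10 + 1423/12331*2/5 + 1899/12331*3/10 = 188/649 = pi_2  (ok)
  2350/12331*1/10 + 188/649*3/10 + 3087/12331*3/10 + 1423/12331*1/5 + 1899/12331*3/10 = 3087/12331 = pi_3  (ok)
  2350/12331*1/10 + 188/649*1/10 + 3087/12331*1/10 + 1423/12331*1/10 + 1899/12331*1/5 = 1423/12331 = pi_4  (ok)
  2350/12331*1/10 + 188/649*1/5 + 3087/12331*1/5 + 1423/12331*1/10 + 1899/12331*1/10 = 1899/12331 = pi_5  (ok)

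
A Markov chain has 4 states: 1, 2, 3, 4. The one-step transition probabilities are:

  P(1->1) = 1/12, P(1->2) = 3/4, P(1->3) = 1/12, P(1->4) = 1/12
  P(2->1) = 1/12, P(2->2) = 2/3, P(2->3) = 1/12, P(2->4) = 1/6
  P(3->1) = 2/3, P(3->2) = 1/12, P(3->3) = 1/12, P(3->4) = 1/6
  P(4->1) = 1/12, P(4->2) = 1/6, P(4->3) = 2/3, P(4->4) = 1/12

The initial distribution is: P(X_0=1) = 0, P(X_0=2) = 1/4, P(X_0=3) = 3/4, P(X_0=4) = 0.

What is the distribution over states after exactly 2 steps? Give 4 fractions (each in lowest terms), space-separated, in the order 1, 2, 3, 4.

Propagating the distribution step by step (d_{t+1} = d_t * P):
d_0 = (1=0, 2=1/4, 3=3/4, 4=0)
  d_1[1] = 0*1/12 + 1/4*1/12 + 3/4*2/3 + 0*1/12 = 25/48
  d_1[2] = 0*3/4 + 1/4*2/3 + 3/4*1/12 + 0*1/6 = 11/48
  d_1[3] = 0*1/12 + 1/4*1/12 + 3/4*1/12 + 0*2/3 = 1/12
  d_1[4] = 0*1/12 + 1/4*1/6 + 3/4*1/6 + 0*1/12 = 1/6
d_1 = (1=25/48, 2=11/48, 3=1/12, 4=1/6)
  d_2[1] = 25/48*1/12 + 11/48*1/12 + 1/12*2/3 + 1/6*1/12 = 19/144
  d_2[2] = 25/48*3/4 + 11/48*2/3 + 1/12*1/12 + 1/6*1/6 = 37/64
  d_2[3] = 25/48*1/12 + 11/48*1/12 + 1/12*1/12 + 1/6*2/3 = 13/72
  d_2[4] = 25/48*1/12 + 11/48*1/6 + 1/12*1/6 + 1/6*1/12 = 7/64
d_2 = (1=19/144, 2=37/64, 3=13/72, 4=7/64)

Answer: 19/144 37/64 13/72 7/64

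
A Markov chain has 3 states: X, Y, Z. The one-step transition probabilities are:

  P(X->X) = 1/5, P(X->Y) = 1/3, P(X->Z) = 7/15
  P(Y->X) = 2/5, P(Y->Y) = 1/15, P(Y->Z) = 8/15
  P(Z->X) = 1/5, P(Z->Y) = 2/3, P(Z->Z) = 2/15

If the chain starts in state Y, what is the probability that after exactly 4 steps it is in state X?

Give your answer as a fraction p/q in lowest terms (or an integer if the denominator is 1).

Answer: 1462/5625

Derivation:
Computing P^4 by repeated multiplication:
P^1 =
  X: [1/5, 1/3, 7/15]
  Y: [2/5, 1/15, 8/15]
  Z: [1/5, 2/3, 2/15]
P^2 =
  X: [4/15, 2/5, 1/3]
  Y: [16/75, 37/75, 22/75]
  Z: [1/3, 1/5, 7/15]
P^3 =
  X: [7/25, 76/225, 86/225]
  Y: [112/375, 337/1125, 452/1125]
  Z: [6/25, 98/225, 73/225]
P^4 =
  X: [301/1125, 139/375, 407/1125]
  Y: [1462/5625, 2179/5625, 1984/5625]
  Z: [323/1125, 122/375, 436/1125]

(P^4)[Y -> X] = 1462/5625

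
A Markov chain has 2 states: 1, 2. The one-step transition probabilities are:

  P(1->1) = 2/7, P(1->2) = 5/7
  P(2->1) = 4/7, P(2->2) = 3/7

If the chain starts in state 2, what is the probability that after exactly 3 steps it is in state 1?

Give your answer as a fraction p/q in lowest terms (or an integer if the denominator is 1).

Answer: 156/343

Derivation:
Computing P^3 by repeated multiplication:
P^1 =
  1: [2/7, 5/7]
  2: [4/7, 3/7]
P^2 =
  1: [24/49, 25/49]
  2: [20/49, 29/49]
P^3 =
  1: [148/343, 195/343]
  2: [156/343, 187/343]

(P^3)[2 -> 1] = 156/343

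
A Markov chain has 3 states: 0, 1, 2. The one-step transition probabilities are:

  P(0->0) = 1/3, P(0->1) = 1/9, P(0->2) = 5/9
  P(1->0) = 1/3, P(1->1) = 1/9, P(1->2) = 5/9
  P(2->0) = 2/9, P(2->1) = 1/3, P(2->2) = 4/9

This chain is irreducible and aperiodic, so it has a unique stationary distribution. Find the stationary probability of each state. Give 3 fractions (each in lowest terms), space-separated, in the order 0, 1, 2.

The stationary distribution satisfies pi = pi * P, i.e.:
  pi_0 = 1/3*pi_0 + 1/3*pi_1 + 2/9*pi_2
  pi_1 = 1/9*pi_0 + 1/9*pi_1 + 1/3*pi_2
  pi_2 = 5/9*pi_0 + 5/9*pi_1 + 4/9*pi_2
with normalization: pi_0 + pi_1 + pi_2 = 1.

Using the first 2 balance equations plus normalization, the linear system A*pi = b is:
  [-2/3, 1/3, 2/9] . pi = 0
  [1/9, -8/9, 1/3] . pi = 0
  [1, 1, 1] . pi = 1

Solving yields:
  pi_0 = 5/18
  pi_1 = 2/9
  pi_2 = 1/2

Verification (pi * P):
  5/18*1/3 + 2/9*1/3 + 1/2*2/9 = 5/18 = pi_0  (ok)
  5/18*1/9 + 2/9*1/9 + 1/2*1/3 = 2/9 = pi_1  (ok)
  5/18*5/9 + 2/9*5/9 + 1/2*4/9 = 1/2 = pi_2  (ok)

Answer: 5/18 2/9 1/2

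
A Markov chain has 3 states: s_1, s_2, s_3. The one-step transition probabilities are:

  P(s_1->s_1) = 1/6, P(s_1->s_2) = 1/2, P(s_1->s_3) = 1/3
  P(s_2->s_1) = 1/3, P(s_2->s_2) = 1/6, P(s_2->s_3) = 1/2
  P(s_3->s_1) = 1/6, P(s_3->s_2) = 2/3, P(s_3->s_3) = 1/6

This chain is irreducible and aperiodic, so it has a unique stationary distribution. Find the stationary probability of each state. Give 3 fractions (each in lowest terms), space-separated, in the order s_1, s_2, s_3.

Answer: 13/55 23/55 19/55

Derivation:
The stationary distribution satisfies pi = pi * P, i.e.:
  pi_s_1 = 1/6*pi_s_1 + 1/3*pi_s_2 + 1/6*pi_s_3
  pi_s_2 = 1/2*pi_s_1 + 1/6*pi_s_2 + 2/3*pi_s_3
  pi_s_3 = 1/3*pi_s_1 + 1/2*pi_s_2 + 1/6*pi_s_3
with normalization: pi_s_1 + pi_s_2 + pi_s_3 = 1.

Using the first 2 balance equations plus normalization, the linear system A*pi = b is:
  [-5/6, 1/3, 1/6] . pi = 0
  [1/2, -5/6, 2/3] . pi = 0
  [1, 1, 1] . pi = 1

Solving yields:
  pi_s_1 = 13/55
  pi_s_2 = 23/55
  pi_s_3 = 19/55

Verification (pi * P):
  13/55*1/6 + 23/55*1/3 + 19/55*1/6 = 13/55 = pi_s_1  (ok)
  13/55*1/2 + 23/55*1/6 + 19/55*2/3 = 23/55 = pi_s_2  (ok)
  13/55*1/3 + 23/55*1/2 + 19/55*1/6 = 19/55 = pi_s_3  (ok)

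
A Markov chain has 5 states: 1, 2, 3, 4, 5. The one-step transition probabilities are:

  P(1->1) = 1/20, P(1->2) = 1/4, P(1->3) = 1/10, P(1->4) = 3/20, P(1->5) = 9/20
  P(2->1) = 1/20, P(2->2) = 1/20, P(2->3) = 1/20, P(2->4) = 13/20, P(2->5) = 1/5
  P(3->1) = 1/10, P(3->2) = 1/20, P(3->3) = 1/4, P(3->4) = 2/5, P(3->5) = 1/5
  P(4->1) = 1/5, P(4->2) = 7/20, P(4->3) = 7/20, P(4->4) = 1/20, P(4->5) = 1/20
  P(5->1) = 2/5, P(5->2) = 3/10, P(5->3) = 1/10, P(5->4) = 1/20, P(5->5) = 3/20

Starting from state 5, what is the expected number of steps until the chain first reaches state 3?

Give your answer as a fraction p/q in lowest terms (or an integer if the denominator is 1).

Answer: 264040/37389

Derivation:
Let h_i = expected steps to first reach 3 from state i.
Boundary: h_3 = 0.
First-step equations for the other states:
  h_1 = 1 + 1/20*h_1 + 1/4*h_2 + 1/10*h_3 + 3/20*h_4 + 9/20*h_5
  h_2 = 1 + 1/20*h_1 + 1/20*h_2 + 1/20*h_3 + 13/20*h_4 + 1/5*h_5
  h_4 = 1 + 1/5*h_1 + 7/20*h_2 + 7/20*h_3 + 1/20*h_4 + 1/20*h_5
  h_5 = 1 + 2/5*h_1 + 3/10*h_2 + 1/10*h_3 + 1/20*h_4 + 3/20*h_5

Substituting h_3 = 0 and rearranging gives the linear system (I - Q) h = 1:
  [19/20, -1/4, -3/20, -9/20] . (h_1, h_2, h_4, h_5) = 1
  [-1/20, 19/20, -13/20, -1/5] . (h_1, h_2, h_4, h_5) = 1
  [-1/5, -7/20, 19/20, -1/20] . (h_1, h_2, h_4, h_5) = 1
  [-2/5, -3/10, -1/20, 17/20] . (h_1, h_2, h_4, h_5) = 1

Solving yields:
  h_1 = 259880/37389
  h_2 = 244000/37389
  h_4 = 197860/37389
  h_5 = 264040/37389

Starting state is 5, so the expected hitting time is h_5 = 264040/37389.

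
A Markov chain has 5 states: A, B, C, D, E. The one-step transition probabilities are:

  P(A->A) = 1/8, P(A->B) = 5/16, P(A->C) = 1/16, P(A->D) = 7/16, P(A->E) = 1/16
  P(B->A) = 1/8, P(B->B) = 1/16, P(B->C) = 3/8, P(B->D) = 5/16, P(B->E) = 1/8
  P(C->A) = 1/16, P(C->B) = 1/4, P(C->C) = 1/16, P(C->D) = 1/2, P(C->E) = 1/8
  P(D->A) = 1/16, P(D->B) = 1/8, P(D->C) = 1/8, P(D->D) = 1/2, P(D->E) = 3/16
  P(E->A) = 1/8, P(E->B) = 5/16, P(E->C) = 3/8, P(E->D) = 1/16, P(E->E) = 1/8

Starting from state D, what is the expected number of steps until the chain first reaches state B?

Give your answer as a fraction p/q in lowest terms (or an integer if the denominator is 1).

Answer: 984/185

Derivation:
Let h_i = expected steps to first reach B from state i.
Boundary: h_B = 0.
First-step equations for the other states:
  h_A = 1 + 1/8*h_A + 5/16*h_B + 1/16*h_C + 7/16*h_D + 1/16*h_E
  h_C = 1 + 1/16*h_A + 1/4*h_B + 1/16*h_C + 1/2*h_D + 1/8*h_E
  h_D = 1 + 1/16*h_A + 1/8*h_B + 1/8*h_C + 1/2*h_D + 3/16*h_E
  h_E = 1 + 1/8*h_A + 5/16*h_B + 3/8*h_C + 1/16*h_D + 1/8*h_E

Substituting h_B = 0 and rearranging gives the linear system (I - Q) h = 1:
  [7/8, -1/16, -7/16, -1/16] . (h_A, h_C, h_D, h_E) = 1
  [-1/16, 15/16, -1/2, -1/8] . (h_A, h_C, h_D, h_E) = 1
  [-1/16, -1/8, 1/2, -3/16] . (h_A, h_C, h_D, h_E) = 1
  [-1/8, -3/8, -1/16, 7/8] . (h_A, h_C, h_D, h_E) = 1

Solving yields:
  h_A = 7396/1665
  h_C = 7924/1665
  h_D = 984/185
  h_E = 6988/1665

Starting state is D, so the expected hitting time is h_D = 984/185.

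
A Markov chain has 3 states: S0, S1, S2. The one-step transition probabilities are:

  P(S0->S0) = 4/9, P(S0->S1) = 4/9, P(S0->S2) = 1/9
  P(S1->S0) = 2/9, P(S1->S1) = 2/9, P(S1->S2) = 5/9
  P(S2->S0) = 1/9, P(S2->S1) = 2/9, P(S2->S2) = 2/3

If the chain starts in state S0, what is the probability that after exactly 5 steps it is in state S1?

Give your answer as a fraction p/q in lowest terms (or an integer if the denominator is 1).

Answer: 16096/59049

Derivation:
Computing P^5 by repeated multiplication:
P^1 =
  S0: [4/9, 4/9, 1/9]
  S1: [2/9, 2/9, 5/9]
  S2: [1/9, 2/9, 2/3]
P^2 =
  S0: [25/81, 26/81, 10/27]
  S1: [17/81, 22/81, 14/27]
  S2: [14/81, 20/81, 47/81]
P^3 =
  S0: [182/729, 212/729, 335/729]
  S1: [154/729, 196/729, 379/729]
  S2: [143/729, 190/729, 44/81]
P^4 =
  S0: [1487/6561, 1822/6561, 1084/2187]
  S1: [1387/6561, 1766/6561, 1136/2187]
  S2: [1348/6561, 1744/6561, 3469/6561]
P^5 =
  S0: [12844/59049, 16096/59049, 30109/59049]
  S1: [12488/59049, 15896/59049, 30665/59049]
  S2: [12349/59049, 15818/59049, 10294/19683]

(P^5)[S0 -> S1] = 16096/59049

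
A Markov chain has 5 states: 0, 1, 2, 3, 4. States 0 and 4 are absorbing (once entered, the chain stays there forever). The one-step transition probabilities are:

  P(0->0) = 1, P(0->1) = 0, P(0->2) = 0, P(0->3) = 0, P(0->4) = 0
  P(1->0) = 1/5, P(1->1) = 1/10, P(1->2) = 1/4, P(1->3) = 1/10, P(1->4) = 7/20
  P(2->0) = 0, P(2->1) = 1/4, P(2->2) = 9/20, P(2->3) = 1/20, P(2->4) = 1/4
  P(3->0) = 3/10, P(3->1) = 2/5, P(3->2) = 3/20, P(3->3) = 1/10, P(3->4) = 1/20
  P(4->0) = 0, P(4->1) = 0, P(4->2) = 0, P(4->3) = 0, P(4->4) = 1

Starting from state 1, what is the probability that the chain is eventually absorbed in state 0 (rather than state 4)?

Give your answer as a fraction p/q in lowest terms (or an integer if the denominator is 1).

Answer: 157/469

Derivation:
Let a_i = P(absorbed in 0 | start in state i).
Boundary conditions: a_0 = 1, a_4 = 0.
For each transient state i, a_i = sum_j P(i->j) * a_j:
  a_1 = 1/5*a_0 + 1/10*a_1 + 1/4*a_2 + 1/10*a_3 + 7/20*a_4
  a_2 = 0*a_0 + 1/4*a_1 + 9/20*a_2 + 1/20*a_3 + 1/4*a_4
  a_3 = 3/10*a_0 + 2/5*a_1 + 3/20*a_2 + 1/10*a_3 + 1/20*a_4

Substituting a_0 = 1 and a_4 = 0, rearrange to (I - Q) a = r where r[i] = P(i -> 0):
  [9/10, -1/4, -1/10] . (a_1, a_2, a_3) = 1/5
  [-1/4, 11/20, -1/20] . (a_1, a_2, a_3) = 0
  [-2/5, -3/20, 9/10] . (a_1, a_2, a_3) = 3/10

Solving yields:
  a_1 = 157/469
  a_2 = 40/201
  a_3 = 725/1407

Starting state is 1, so the absorption probability is a_1 = 157/469.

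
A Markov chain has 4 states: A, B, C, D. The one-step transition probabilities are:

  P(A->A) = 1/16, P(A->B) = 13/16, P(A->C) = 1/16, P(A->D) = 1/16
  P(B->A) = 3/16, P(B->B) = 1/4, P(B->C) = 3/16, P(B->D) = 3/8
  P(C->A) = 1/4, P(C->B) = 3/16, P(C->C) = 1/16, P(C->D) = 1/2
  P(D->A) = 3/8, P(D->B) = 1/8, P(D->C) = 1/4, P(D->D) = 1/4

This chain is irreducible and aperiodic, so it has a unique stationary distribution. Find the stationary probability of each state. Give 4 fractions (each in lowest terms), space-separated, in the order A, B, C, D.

The stationary distribution satisfies pi = pi * P, i.e.:
  pi_A = 1/16*pi_A + 3/16*pi_B + 1/4*pi_C + 3/8*pi_D
  pi_B = 13/16*pi_A + 1/4*pi_B + 3/16*pi_C + 1/8*pi_D
  pi_C = 1/16*pi_A + 3/16*pi_B + 1/16*pi_C + 1/4*pi_D
  pi_D = 1/16*pi_A + 3/8*pi_B + 1/2*pi_C + 1/4*pi_D
with normalization: pi_A + pi_B + pi_C + pi_D = 1.

Using the first 3 balance equations plus normalization, the linear system A*pi = b is:
  [-15/16, 3/16, 1/4, 3/8] . pi = 0
  [13/16, -3/4, 3/16, 1/8] . pi = 0
  [1/16, 3/16, -15/16, 1/4] . pi = 0
  [1, 1, 1, 1] . pi = 1

Solving yields:
  pi_A = 1368/6119
  pi_B = 2018/6119
  pi_C = 966/6119
  pi_D = 1767/6119

Verification (pi * P):
  1368/6119*1/16 + 2018/6119*3/16 + 966/6119*1/4 + 1767/6119*3/8 = 1368/6119 = pi_A  (ok)
  1368/6119*13/16 + 2018/6119*1/4 + 966/6119*3/16 + 1767/6119*1/8 = 2018/6119 = pi_B  (ok)
  1368/6119*1/16 + 2018/6119*3/16 + 966/6119*1/16 + 1767/6119*1/4 = 966/6119 = pi_C  (ok)
  1368/6119*1/16 + 2018/6119*3/8 + 966/6119*1/2 + 1767/6119*1/4 = 1767/6119 = pi_D  (ok)

Answer: 1368/6119 2018/6119 966/6119 1767/6119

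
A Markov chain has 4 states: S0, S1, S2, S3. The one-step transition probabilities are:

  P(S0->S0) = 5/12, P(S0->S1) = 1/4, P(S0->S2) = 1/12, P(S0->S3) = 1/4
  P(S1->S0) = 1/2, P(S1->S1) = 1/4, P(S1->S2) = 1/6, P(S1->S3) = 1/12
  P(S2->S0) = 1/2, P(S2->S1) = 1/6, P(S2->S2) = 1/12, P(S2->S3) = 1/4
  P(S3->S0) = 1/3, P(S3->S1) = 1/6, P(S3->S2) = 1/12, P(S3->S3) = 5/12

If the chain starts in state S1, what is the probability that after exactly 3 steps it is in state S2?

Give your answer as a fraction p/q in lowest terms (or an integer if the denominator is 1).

Answer: 59/576

Derivation:
Computing P^3 by repeated multiplication:
P^1 =
  S0: [5/12, 1/4, 1/12, 1/4]
  S1: [1/2, 1/4, 1/6, 1/12]
  S2: [1/2, 1/6, 1/12, 1/4]
  S3: [1/3, 1/6, 1/12, 5/12]
P^2 =
  S0: [61/144, 2/9, 5/48, 1/4]
  S1: [4/9, 11/48, 5/48, 2/9]
  S2: [5/12, 2/9, 7/72, 19/72]
  S3: [29/72, 5/24, 7/72, 7/24]
P^3 =
  S0: [731/1728, 127/576, 11/108, 55/216]
  S1: [23/54, 385/1728, 59/576, 215/864]
  S2: [91/216, 95/432, 11/108, 37/144]
  S3: [361/864, 47/216, 29/288, 19/72]

(P^3)[S1 -> S2] = 59/576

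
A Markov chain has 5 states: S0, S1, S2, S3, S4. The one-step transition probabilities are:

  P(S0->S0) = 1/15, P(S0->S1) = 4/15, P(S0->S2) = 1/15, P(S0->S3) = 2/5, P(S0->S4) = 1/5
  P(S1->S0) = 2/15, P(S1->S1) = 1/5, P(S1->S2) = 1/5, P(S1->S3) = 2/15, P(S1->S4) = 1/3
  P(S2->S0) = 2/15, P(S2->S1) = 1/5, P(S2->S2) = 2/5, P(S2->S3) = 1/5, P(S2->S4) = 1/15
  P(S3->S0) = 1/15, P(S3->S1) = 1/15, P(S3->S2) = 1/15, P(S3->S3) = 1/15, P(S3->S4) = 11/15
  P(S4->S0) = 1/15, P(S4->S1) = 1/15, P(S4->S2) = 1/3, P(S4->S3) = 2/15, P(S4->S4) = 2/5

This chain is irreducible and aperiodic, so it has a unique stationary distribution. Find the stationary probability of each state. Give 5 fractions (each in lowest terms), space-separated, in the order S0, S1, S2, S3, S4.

The stationary distribution satisfies pi = pi * P, i.e.:
  pi_S0 = 1/15*pi_S0 + 2/15*pi_S1 + 2/15*pi_S2 + 1/15*pi_S3 + 1/15*pi_S4
  pi_S1 = 4/15*pi_S0 + 1/5*pi_S1 + 1/5*pi_S2 + 1/15*pi_S3 + 1/15*pi_S4
  pi_S2 = 1/15*pi_S0 + 1/5*pi_S1 + 2/5*pi_S2 + 1/15*pi_S3 + 1/3*pi_S4
  pi_S3 = 2/5*pi_S0 + 2/15*pi_S1 + 1/5*pi_S2 + 1/15*pi_S3 + 2/15*pi_S4
  pi_S4 = 1/5*pi_S0 + 1/3*pi_S1 + 1/15*pi_S2 + 11/15*pi_S3 + 2/5*pi_S4
with normalization: pi_S0 + pi_S1 + pi_S2 + pi_S3 + pi_S4 = 1.

Using the first 4 balance equations plus normalization, the linear system A*pi = b is:
  [-14/15, 2/15, 2/15, 1/15, 1/15] . pi = 0
  [4/15, -4/5, 1/5, 1/15, 1/15] . pi = 0
  [1/15, 1/5, -3/5, 1/15, 1/3] . pi = 0
  [2/5, 2/15, 1/5, -14/15, 2/15] . pi = 0
  [1, 1, 1, 1, 1] . pi = 1

Solving yields:
  pi_S0 = 269/2877
  pi_S1 = 400/2877
  pi_S2 = 758/2877
  pi_S3 = 271/1644
  pi_S4 = 1301/3836

Verification (pi * P):
  269/2877*1/15 + 400/2877*2/15 + 758/2877*2/15 + 271/1644*1/15 + 1301/3836*1/15 = 269/2877 = pi_S0  (ok)
  269/2877*4/15 + 400/2877*1/5 + 758/2877*1/5 + 271/1644*1/15 + 1301/3836*1/15 = 400/2877 = pi_S1  (ok)
  269/2877*1/15 + 400/2877*1/5 + 758/2877*2/5 + 271/1644*1/15 + 1301/3836*1/3 = 758/2877 = pi_S2  (ok)
  269/2877*2/5 + 400/2877*2/15 + 758/2877*1/5 + 271/1644*1/15 + 1301/3836*2/15 = 271/1644 = pi_S3  (ok)
  269/2877*1/5 + 400/2877*1/3 + 758/2877*1/15 + 271/1644*11/15 + 1301/3836*2/5 = 1301/3836 = pi_S4  (ok)

Answer: 269/2877 400/2877 758/2877 271/1644 1301/3836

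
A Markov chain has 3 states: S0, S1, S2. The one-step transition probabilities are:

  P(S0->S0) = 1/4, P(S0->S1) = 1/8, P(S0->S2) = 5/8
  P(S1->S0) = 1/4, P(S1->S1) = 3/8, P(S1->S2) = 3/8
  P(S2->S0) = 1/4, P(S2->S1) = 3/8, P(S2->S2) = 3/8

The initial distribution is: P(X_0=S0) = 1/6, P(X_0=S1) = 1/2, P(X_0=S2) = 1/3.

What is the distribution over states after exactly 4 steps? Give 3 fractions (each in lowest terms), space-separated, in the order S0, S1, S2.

Answer: 1/4 5/16 7/16

Derivation:
Propagating the distribution step by step (d_{t+1} = d_t * P):
d_0 = (S0=1/6, S1=1/2, S2=1/3)
  d_1[S0] = 1/6*1/4 + 1/2*1/4 + 1/3*1/4 = 1/4
  d_1[S1] = 1/6*1/8 + 1/2*3/8 + 1/3*3/8 = 1/3
  d_1[S2] = 1/6*5/8 + 1/2*3/8 + 1/3*3/8 = 5/12
d_1 = (S0=1/4, S1=1/3, S2=5/12)
  d_2[S0] = 1/4*1/4 + 1/3*1/4 + 5/12*1/4 = 1/4
  d_2[S1] = 1/4*1/8 + 1/3*3/8 + 5/12*3/8 = 5/16
  d_2[S2] = 1/4*5/8 + 1/3*3/8 + 5/12*3/8 = 7/16
d_2 = (S0=1/4, S1=5/16, S2=7/16)
  d_3[S0] = 1/4*1/4 + 5/16*1/4 + 7/16*1/4 = 1/4
  d_3[S1] = 1/4*1/8 + 5/16*3/8 + 7/16*3/8 = 5/16
  d_3[S2] = 1/4*5/8 + 5/16*3/8 + 7/16*3/8 = 7/16
d_3 = (S0=1/4, S1=5/16, S2=7/16)
  d_4[S0] = 1/4*1/4 + 5/16*1/4 + 7/16*1/4 = 1/4
  d_4[S1] = 1/4*1/8 + 5/16*3/8 + 7/16*3/8 = 5/16
  d_4[S2] = 1/4*5/8 + 5/16*3/8 + 7/16*3/8 = 7/16
d_4 = (S0=1/4, S1=5/16, S2=7/16)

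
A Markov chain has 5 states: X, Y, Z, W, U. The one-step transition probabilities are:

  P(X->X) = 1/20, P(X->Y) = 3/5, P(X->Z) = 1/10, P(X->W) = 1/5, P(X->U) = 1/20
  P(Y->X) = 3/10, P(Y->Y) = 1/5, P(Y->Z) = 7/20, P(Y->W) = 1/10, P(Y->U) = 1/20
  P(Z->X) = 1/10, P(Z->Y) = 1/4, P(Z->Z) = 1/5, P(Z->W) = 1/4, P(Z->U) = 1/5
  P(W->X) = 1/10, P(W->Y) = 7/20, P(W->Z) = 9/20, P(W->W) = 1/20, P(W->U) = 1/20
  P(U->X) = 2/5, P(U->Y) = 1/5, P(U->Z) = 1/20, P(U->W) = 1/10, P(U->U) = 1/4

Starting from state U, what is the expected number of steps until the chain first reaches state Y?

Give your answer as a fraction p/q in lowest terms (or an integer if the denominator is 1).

Let h_i = expected steps to first reach Y from state i.
Boundary: h_Y = 0.
First-step equations for the other states:
  h_X = 1 + 1/20*h_X + 3/5*h_Y + 1/10*h_Z + 1/5*h_W + 1/20*h_U
  h_Z = 1 + 1/10*h_X + 1/4*h_Y + 1/5*h_Z + 1/4*h_W + 1/5*h_U
  h_W = 1 + 1/10*h_X + 7/20*h_Y + 9/20*h_Z + 1/20*h_W + 1/20*h_U
  h_U = 1 + 2/5*h_X + 1/5*h_Y + 1/20*h_Z + 1/10*h_W + 1/4*h_U

Substituting h_Y = 0 and rearranging gives the linear system (I - Q) h = 1:
  [19/20, -1/10, -1/5, -1/20] . (h_X, h_Z, h_W, h_U) = 1
  [-1/10, 4/5, -1/4, -1/5] . (h_X, h_Z, h_W, h_U) = 1
  [-1/10, -9/20, 19/20, -1/20] . (h_X, h_Z, h_W, h_U) = 1
  [-2/5, -1/20, -1/10, 3/4] . (h_X, h_Z, h_W, h_U) = 1

Solving yields:
  h_X = 179/82
  h_Z = 9801/3034
  h_W = 4515/1517
  h_U = 255/82

Starting state is U, so the expected hitting time is h_U = 255/82.

Answer: 255/82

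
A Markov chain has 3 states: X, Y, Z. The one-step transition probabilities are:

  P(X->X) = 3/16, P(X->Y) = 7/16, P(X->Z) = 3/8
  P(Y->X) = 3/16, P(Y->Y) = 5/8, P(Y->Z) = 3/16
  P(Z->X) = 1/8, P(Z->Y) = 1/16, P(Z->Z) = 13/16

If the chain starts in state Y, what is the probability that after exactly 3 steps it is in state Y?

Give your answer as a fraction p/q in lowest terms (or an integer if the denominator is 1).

Computing P^3 by repeated multiplication:
P^1 =
  X: [3/16, 7/16, 3/8]
  Y: [3/16, 5/8, 3/16]
  Z: [1/8, 1/16, 13/16]
P^2 =
  X: [21/128, 97/256, 117/256]
  Y: [45/256, 31/64, 87/256]
  Z: [35/256, 37/256, 23/32]
P^3 =
  X: [651/4096, 1381/4096, 129/256]
  Y: [681/4096, 821/2048, 1773/4096]
  Z: [73/512, 799/4096, 2713/4096]

(P^3)[Y -> Y] = 821/2048

Answer: 821/2048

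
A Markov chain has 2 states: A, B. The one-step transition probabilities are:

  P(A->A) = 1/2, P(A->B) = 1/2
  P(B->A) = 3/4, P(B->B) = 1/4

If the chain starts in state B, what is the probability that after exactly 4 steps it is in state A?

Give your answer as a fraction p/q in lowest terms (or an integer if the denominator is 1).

Computing P^4 by repeated multiplication:
P^1 =
  A: [1/2, 1/2]
  B: [3/4, 1/4]
P^2 =
  A: [5/8, 3/8]
  B: [9/16, 7/16]
P^3 =
  A: [19/32, 13/32]
  B: [39/64, 25/64]
P^4 =
  A: [77/128, 51/128]
  B: [153/256, 103/256]

(P^4)[B -> A] = 153/256

Answer: 153/256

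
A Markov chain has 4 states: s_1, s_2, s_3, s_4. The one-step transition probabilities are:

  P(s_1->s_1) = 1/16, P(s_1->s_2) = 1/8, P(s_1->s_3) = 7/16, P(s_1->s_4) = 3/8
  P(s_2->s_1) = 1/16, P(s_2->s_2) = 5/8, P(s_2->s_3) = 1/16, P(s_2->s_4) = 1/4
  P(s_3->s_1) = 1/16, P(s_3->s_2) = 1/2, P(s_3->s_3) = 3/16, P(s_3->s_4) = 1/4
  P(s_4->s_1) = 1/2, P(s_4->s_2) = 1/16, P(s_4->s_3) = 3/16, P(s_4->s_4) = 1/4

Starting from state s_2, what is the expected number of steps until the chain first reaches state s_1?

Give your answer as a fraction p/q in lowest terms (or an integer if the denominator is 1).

Let h_i = expected steps to first reach s_1 from state i.
Boundary: h_s_1 = 0.
First-step equations for the other states:
  h_s_2 = 1 + 1/16*h_s_1 + 5/8*h_s_2 + 1/16*h_s_3 + 1/4*h_s_4
  h_s_3 = 1 + 1/16*h_s_1 + 1/2*h_s_2 + 3/16*h_s_3 + 1/4*h_s_4
  h_s_4 = 1 + 1/2*h_s_1 + 1/16*h_s_2 + 3/16*h_s_3 + 1/4*h_s_4

Substituting h_s_1 = 0 and rearranging gives the linear system (I - Q) h = 1:
  [3/8, -1/16, -1/4] . (h_s_2, h_s_3, h_s_4) = 1
  [-1/2, 13/16, -1/4] . (h_s_2, h_s_3, h_s_4) = 1
  [-1/16, -3/16, 3/4] . (h_s_2, h_s_3, h_s_4) = 1

Solving yields:
  h_s_2 = 64/11
  h_s_3 = 64/11
  h_s_4 = 36/11

Starting state is s_2, so the expected hitting time is h_s_2 = 64/11.

Answer: 64/11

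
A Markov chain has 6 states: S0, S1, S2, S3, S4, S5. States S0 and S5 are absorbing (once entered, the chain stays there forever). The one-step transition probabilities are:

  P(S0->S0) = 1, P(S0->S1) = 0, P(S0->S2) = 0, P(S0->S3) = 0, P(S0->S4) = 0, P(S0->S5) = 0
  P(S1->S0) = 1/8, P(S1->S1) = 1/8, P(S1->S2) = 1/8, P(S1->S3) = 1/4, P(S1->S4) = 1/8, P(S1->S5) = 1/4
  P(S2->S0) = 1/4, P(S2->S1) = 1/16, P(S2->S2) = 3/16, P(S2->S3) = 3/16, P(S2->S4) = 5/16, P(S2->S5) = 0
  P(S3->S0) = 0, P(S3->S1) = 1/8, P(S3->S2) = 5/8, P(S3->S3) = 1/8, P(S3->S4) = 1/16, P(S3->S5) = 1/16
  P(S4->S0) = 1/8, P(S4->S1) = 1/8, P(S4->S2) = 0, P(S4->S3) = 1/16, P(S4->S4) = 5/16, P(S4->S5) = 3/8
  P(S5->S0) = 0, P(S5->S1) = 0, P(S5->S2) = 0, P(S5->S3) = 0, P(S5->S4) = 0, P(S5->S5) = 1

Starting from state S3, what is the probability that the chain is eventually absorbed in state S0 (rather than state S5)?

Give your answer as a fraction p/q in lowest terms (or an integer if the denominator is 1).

Let a_i = P(absorbed in S0 | start in state i).
Boundary conditions: a_S0 = 1, a_S5 = 0.
For each transient state i, a_i = sum_j P(i->j) * a_j:
  a_S1 = 1/8*a_S0 + 1/8*a_S1 + 1/8*a_S2 + 1/4*a_S3 + 1/8*a_S4 + 1/4*a_S5
  a_S2 = 1/4*a_S0 + 1/16*a_S1 + 3/16*a_S2 + 3/16*a_S3 + 5/16*a_S4 + 0*a_S5
  a_S3 = 0*a_S0 + 1/8*a_S1 + 5/8*a_S2 + 1/8*a_S3 + 1/16*a_S4 + 1/16*a_S5
  a_S4 = 1/8*a_S0 + 1/8*a_S1 + 0*a_S2 + 1/16*a_S3 + 5/16*a_S4 + 3/8*a_S5

Substituting a_S0 = 1 and a_S5 = 0, rearrange to (I - Q) a = r where r[i] = P(i -> S0):
  [7/8, -1/8, -1/4, -1/8] . (a_S1, a_S2, a_S3, a_S4) = 1/8
  [-1/16, 13/16, -3/16, -5/16] . (a_S1, a_S2, a_S3, a_S4) = 1/4
  [-1/8, -5/8, 7/8, -1/16] . (a_S1, a_S2, a_S3, a_S4) = 0
  [-1/8, 0, -1/16, 11/16] . (a_S1, a_S2, a_S3, a_S4) = 1/8

Solving yields:
  a_S1 = 427/1056
  a_S2 = 199/352
  a_S3 = 85/176
  a_S4 = 79/264

Starting state is S3, so the absorption probability is a_S3 = 85/176.

Answer: 85/176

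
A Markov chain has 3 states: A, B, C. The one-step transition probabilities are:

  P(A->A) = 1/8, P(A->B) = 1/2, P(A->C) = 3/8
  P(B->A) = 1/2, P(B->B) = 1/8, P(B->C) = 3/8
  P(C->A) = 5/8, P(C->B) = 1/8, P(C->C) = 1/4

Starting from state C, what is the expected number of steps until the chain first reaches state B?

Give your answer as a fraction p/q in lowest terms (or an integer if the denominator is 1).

Answer: 32/9

Derivation:
Let h_i = expected steps to first reach B from state i.
Boundary: h_B = 0.
First-step equations for the other states:
  h_A = 1 + 1/8*h_A + 1/2*h_B + 3/8*h_C
  h_C = 1 + 5/8*h_A + 1/8*h_B + 1/4*h_C

Substituting h_B = 0 and rearranging gives the linear system (I - Q) h = 1:
  [7/8, -3/8] . (h_A, h_C) = 1
  [-5/8, 3/4] . (h_A, h_C) = 1

Solving yields:
  h_A = 8/3
  h_C = 32/9

Starting state is C, so the expected hitting time is h_C = 32/9.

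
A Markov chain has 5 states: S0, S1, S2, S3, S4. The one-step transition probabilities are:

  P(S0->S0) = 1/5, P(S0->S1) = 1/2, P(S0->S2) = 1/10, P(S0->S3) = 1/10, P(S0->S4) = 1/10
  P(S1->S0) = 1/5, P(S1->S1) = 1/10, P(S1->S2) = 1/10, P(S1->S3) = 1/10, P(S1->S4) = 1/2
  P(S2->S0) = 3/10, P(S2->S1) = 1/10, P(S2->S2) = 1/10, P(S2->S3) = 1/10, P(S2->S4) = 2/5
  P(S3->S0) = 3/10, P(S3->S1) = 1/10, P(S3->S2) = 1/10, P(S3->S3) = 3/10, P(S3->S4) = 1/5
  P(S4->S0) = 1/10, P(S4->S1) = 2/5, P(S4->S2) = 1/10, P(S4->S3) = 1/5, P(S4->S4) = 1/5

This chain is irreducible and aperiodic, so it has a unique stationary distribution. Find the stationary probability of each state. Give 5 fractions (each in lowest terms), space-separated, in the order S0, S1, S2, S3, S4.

The stationary distribution satisfies pi = pi * P, i.e.:
  pi_S0 = 1/5*pi_S0 + 1/5*pi_S1 + 3/10*pi_S2 + 3/10*pi_S3 + 1/10*pi_S4
  pi_S1 = 1/2*pi_S0 + 1/10*pi_S1 + 1/10*pi_S2 + 1/10*pi_S3 + 2/5*pi_S4
  pi_S2 = 1/10*pi_S0 + 1/10*pi_S1 + 1/10*pi_S2 + 1/10*pi_S3 + 1/10*pi_S4
  pi_S3 = 1/10*pi_S0 + 1/10*pi_S1 + 1/10*pi_S2 + 3/10*pi_S3 + 1/5*pi_S4
  pi_S4 = 1/10*pi_S0 + 1/2*pi_S1 + 2/5*pi_S2 + 1/5*pi_S3 + 1/5*pi_S4
with normalization: pi_S0 + pi_S1 + pi_S2 + pi_S3 + pi_S4 = 1.

Using the first 4 balance equations plus normalization, the linear system A*pi = b is:
  [-4/5, 1/5, 3/10, 3/10, 1/10] . pi = 0
  [1/2, -9/10, 1/10, 1/10, 2/5] . pi = 0
  [1/10, 1/10, -9/10, 1/10, 1/10] . pi = 0
  [1/10, 1/10, 1/10, -7/10, 1/5] . pi = 0
  [1, 1, 1, 1, 1] . pi = 1

Solving yields:
  pi_S0 = 516/2605
  pi_S1 = 137/521
  pi_S2 = 1/10
  pi_S3 = 833/5210
  pi_S4 = 727/2605

Verification (pi * P):
  516/2605*1/5 + 137/521*1/5 + 1/10*3/10 + 833/5210*3/10 + 727/2605*1/10 = 516/2605 = pi_S0  (ok)
  516/2605*1/2 + 137/521*1/10 + 1/10*1/10 + 833/5210*1/10 + 727/2605*2/5 = 137/521 = pi_S1  (ok)
  516/2605*1/10 + 137/521*1/10 + 1/10*1/10 + 833/5210*1/10 + 727/2605*1/10 = 1/10 = pi_S2  (ok)
  516/2605*1/10 + 137/521*1/10 + 1/10*1/10 + 833/5210*3/10 + 727/2605*1/5 = 833/5210 = pi_S3  (ok)
  516/2605*1/10 + 137/521*1/2 + 1/10*2/5 + 833/5210*1/5 + 727/2605*1/5 = 727/2605 = pi_S4  (ok)

Answer: 516/2605 137/521 1/10 833/5210 727/2605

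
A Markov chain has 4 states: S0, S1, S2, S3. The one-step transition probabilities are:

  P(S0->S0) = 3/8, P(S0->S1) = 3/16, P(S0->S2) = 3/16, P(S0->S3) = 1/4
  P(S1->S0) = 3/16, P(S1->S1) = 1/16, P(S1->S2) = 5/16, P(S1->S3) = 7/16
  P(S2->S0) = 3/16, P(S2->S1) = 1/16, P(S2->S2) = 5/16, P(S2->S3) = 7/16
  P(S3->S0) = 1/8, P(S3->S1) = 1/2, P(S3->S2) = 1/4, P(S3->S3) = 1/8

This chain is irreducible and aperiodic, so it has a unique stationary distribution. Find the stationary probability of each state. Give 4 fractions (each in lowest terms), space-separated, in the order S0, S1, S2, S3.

Answer: 28/135 239/1080 289/1080 41/135

Derivation:
The stationary distribution satisfies pi = pi * P, i.e.:
  pi_S0 = 3/8*pi_S0 + 3/16*pi_S1 + 3/16*pi_S2 + 1/8*pi_S3
  pi_S1 = 3/16*pi_S0 + 1/16*pi_S1 + 1/16*pi_S2 + 1/2*pi_S3
  pi_S2 = 3/16*pi_S0 + 5/16*pi_S1 + 5/16*pi_S2 + 1/4*pi_S3
  pi_S3 = 1/4*pi_S0 + 7/16*pi_S1 + 7/16*pi_S2 + 1/8*pi_S3
with normalization: pi_S0 + pi_S1 + pi_S2 + pi_S3 = 1.

Using the first 3 balance equations plus normalization, the linear system A*pi = b is:
  [-5/8, 3/16, 3/16, 1/8] . pi = 0
  [3/16, -15/16, 1/16, 1/2] . pi = 0
  [3/16, 5/16, -11/16, 1/4] . pi = 0
  [1, 1, 1, 1] . pi = 1

Solving yields:
  pi_S0 = 28/135
  pi_S1 = 239/1080
  pi_S2 = 289/1080
  pi_S3 = 41/135

Verification (pi * P):
  28/135*3/8 + 239/1080*3/16 + 289/1080*3/16 + 41/135*1/8 = 28/135 = pi_S0  (ok)
  28/135*3/16 + 239/1080*1/16 + 289/1080*1/16 + 41/135*1/2 = 239/1080 = pi_S1  (ok)
  28/135*3/16 + 239/1080*5/16 + 289/1080*5/16 + 41/135*1/4 = 289/1080 = pi_S2  (ok)
  28/135*1/4 + 239/1080*7/16 + 289/1080*7/16 + 41/135*1/8 = 41/135 = pi_S3  (ok)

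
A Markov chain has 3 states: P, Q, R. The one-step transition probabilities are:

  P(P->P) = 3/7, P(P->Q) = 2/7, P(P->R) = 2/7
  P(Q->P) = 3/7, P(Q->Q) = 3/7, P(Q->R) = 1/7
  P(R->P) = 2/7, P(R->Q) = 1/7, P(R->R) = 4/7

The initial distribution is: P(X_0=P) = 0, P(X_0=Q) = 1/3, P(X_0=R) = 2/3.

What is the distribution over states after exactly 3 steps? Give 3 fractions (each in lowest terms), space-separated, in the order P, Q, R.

Answer: 386/1029 277/1029 122/343

Derivation:
Propagating the distribution step by step (d_{t+1} = d_t * P):
d_0 = (P=0, Q=1/3, R=2/3)
  d_1[P] = 0*3/7 + 1/3*3/7 + 2/3*2/7 = 1/3
  d_1[Q] = 0*2/7 + 1/3*3/7 + 2/3*1/7 = 5/21
  d_1[R] = 0*2/7 + 1/3*1/7 + 2/3*4/7 = 3/7
d_1 = (P=1/3, Q=5/21, R=3/7)
  d_2[P] = 1/3*3/7 + 5/21*3/7 + 3/7*2/7 = 18/49
  d_2[Q] = 1/3*2/7 + 5/21*3/7 + 3/7*1/7 = 38/147
  d_2[R] = 1/3*2/7 + 5/21*1/7 + 3/7*4/7 = 55/147
d_2 = (P=18/49, Q=38/147, R=55/147)
  d_3[P] = 18/49*3/7 + 38/147*3/7 + 55/147*2/7 = 386/1029
  d_3[Q] = 18/49*2/7 + 38/147*3/7 + 55/147*1/7 = 277/1029
  d_3[R] = 18/49*2/7 + 38/147*1/7 + 55/147*4/7 = 122/343
d_3 = (P=386/1029, Q=277/1029, R=122/343)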